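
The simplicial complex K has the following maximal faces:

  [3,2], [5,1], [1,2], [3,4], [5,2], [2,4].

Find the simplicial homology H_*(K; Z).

K has 5 vertices, 6 edges.
rank ∂_0 = 0, rank ∂_1 = 4 ⇒ b_0 = 5 − 0 − 4 = 1; all invariant factors of ∂_1 are 1 so no torsion. So H_0 = Z.
rank ∂_1 = 4, rank ∂_2 = 0 ⇒ b_1 = 6 − 4 − 0 = 2. So H_1 = Z^2.

H_0 ≅ Z,  H_1 ≅ Z^2.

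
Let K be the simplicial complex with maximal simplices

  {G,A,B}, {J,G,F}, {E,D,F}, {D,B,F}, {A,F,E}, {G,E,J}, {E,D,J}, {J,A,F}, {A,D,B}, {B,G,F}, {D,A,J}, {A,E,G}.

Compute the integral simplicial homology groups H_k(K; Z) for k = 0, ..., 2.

H_0 ≅ Z,  H_1 ≅ Z/2,  H_2 = 0.

Order the vertices as A < B < D < E < F < G < J. Listing each simplex with vertices in this order, K has dimension 2 with simplices:

  0-simplices (7): A, B, D, E, F, G, J
  1-simplices (18): AB, AD, AE, AF, AG, AJ, BD, BF, BG, DE, DF, DJ, EF, EG, EJ, FG, FJ, GJ
  2-simplices (12): ABD, ABG, ADJ, AEF, AEG, AFJ, BDF, BFG, DEF, DEJ, EGJ, FGJ

Hence C_0 ≅ Z^7, C_1 ≅ Z^18, C_2 ≅ Z^12.

Boundary ∂_1: C_1 → C_0 maps an edge to its endpoints' difference, ∂[p,q] = q − p. For instance
  ∂DJ = J − D.
The resulting 7×18 matrix has rank 6, and its Smith normal form has invariant factors (1,1,1,1,1,1).

∂_2: C_2 → C_1 sends each 2-simplex [p,q,r] to [q,r] − [p,r] + [p,q]. For instance
  ∂ADJ = DJ − AJ + AD,
  ∂EGJ = GJ − EJ + EG.
The resulting 18×12 matrix has rank 12, and its Smith normal form has invariant factors (1,1,1,1,1,1,1,1,1,1,1,2).

Reading off H_k = ker ∂_k / im ∂_{k+1}:

  H_0: rank C_0 − rank ∂_1 = 7 − 6 = 1, and the invariant factors of ∂_1 are all 1, so H_0 ≅ Z.
  H_1: rank ker ∂_1 − rank ∂_2 = (18 − 6) − 12 = 0, and ∂_2 has invariant factor 2 > 1, so H_1 ≅ Z/2.
  H_2: rank ker ∂_2 − rank ∂_3 = (12 − 12) − 0 = 0, and there is no ∂_3, so H_2 ≅ 0.

(K is a triangulation of the real projective plane RP^2.)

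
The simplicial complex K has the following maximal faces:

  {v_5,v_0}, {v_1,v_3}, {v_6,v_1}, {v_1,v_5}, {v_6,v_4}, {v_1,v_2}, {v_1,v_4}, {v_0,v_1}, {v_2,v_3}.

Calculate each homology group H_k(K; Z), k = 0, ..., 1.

K has 7 vertices, 9 edges.
rank ∂_0 = 0, rank ∂_1 = 6 ⇒ b_0 = 7 − 0 − 6 = 1; all invariant factors of ∂_1 are 1 so no torsion. So H_0 = Z.
rank ∂_1 = 6, rank ∂_2 = 0 ⇒ b_1 = 9 − 6 − 0 = 3. So H_1 = Z^3.

H_0 = Z,  H_1 = Z^3.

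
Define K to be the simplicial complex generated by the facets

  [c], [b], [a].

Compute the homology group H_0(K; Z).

H_0 ≅ Z^3.

We work with the vertex ordering a < b < c. The simplices of K, each written with vertices in increasing order, are:

  0-simplices (3): a, b, c

so the chain groups are C_0 ≅ Z^3.

From H_k ≅ ker(∂_k) / im(∂_{k+1}) we obtain:

  H_0: rank C_0 − rank ∂_1 = 3 − 0 = 3, and there is no ∂_1, so H_0 ≅ Z^3.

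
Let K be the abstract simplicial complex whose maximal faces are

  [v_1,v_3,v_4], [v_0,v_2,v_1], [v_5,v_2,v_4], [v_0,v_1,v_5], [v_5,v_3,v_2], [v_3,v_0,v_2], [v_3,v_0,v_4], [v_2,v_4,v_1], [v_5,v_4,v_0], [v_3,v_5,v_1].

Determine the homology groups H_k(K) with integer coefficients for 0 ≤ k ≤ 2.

We work with the vertex ordering v_0 < v_1 < v_2 < v_3 < v_4 < v_5. The simplices of K, each written with vertices in increasing order, are:

  0-simplices (6): [v_0], [v_1], [v_2], [v_3], [v_4], [v_5]
  1-simplices (15): (15 of them)
  2-simplices (10): [v_0,v_1,v_2], [v_0,v_1,v_5], [v_0,v_2,v_3], [v_0,v_3,v_4], [v_0,v_4,v_5], [v_1,v_2,v_4], [v_1,v_3,v_4], [v_1,v_3,v_5], [v_2,v_3,v_5], [v_2,v_4,v_5]

Hence C_0 ≅ Z^6, C_1 ≅ Z^15, C_2 ≅ Z^10.

∂_1: C_1 → C_0 sends each edge [p,q] (with p < q) to q − p.
This gives a 6×15 integer matrix of rank 5; reducing to Smith normal form yields diagonal entries (1,1,1,1,1).

∂_2: C_2 → C_1 acts by ∂[p,q,r] = [q,r] − [p,r] + [p,q]. For instance
  ∂[v_1,v_2,v_4] = [v_2,v_4] − [v_1,v_4] + [v_1,v_2],
  ∂[v_2,v_3,v_5] = [v_3,v_5] − [v_2,v_5] + [v_2,v_3].
The 15×10 boundary matrix has rank 10 and Smith normal form diag(1,1,1,1,1,1,1,1,1,2).

Now H_k = ker ∂_k / im ∂_{k+1}, so:

  H_0: rank C_0 − rank ∂_1 = 6 − 5 = 1, and the invariant factors of ∂_1 are all 1, so H_0 = Z.
  H_1: rank ker ∂_1 − rank ∂_2 = (15 − 5) − 10 = 0, and ∂_2 has invariant factor 2 > 1, so H_1 = Z/2Z.
  H_2: rank ker ∂_2 − rank ∂_3 = (10 − 10) − 0 = 0, and there is no ∂_3, so H_2 = 0.

(K is a triangulation of the real projective plane RP^2.)

H_0 = Z,  H_1 = Z/2Z,  H_2 = 0.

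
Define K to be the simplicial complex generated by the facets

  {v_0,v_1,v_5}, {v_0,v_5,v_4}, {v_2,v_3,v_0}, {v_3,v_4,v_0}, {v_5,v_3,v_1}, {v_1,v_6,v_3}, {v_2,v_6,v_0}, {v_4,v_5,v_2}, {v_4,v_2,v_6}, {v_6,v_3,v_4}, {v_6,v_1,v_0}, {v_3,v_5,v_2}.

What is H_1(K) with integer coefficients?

H_1 ≅ Z/2Z.

K has 7 vertices, 18 edges, 12 triangles.
rank ∂_1 = 6, rank ∂_2 = 12 ⇒ b_1 = 18 − 6 − 12 = 0; ∂_2 has invariant factor(s) [2] giving torsion. So H_1 = Z/2Z.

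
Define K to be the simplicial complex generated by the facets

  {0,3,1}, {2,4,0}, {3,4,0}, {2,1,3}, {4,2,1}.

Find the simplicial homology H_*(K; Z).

H_0 = Z,  H_1 = Z,  H_2 = 0.

Order the vertices as 0 < 1 < 2 < 3 < 4. Listing each simplex with vertices in this order, K has dimension 2 with simplices:

  0-simplices (5): [0], [1], [2], [3], [4]
  1-simplices (10): [0,1], [0,2], [0,3], [0,4], [1,2], [1,3], [1,4], [2,3], [2,4], [3,4]
  2-simplices (5): [0,1,3], [0,2,4], [0,3,4], [1,2,3], [1,2,4]

so the chain groups are C_0 ≅ Z^5, C_1 ≅ Z^10, C_2 ≅ Z^5.

The boundary map ∂_1: C_1 → C_0 is given by ∂[p,q] = [q] − [p]. For instance
  ∂[0,1] = [1] − [0].
As a 5×10 matrix over Z this has rank 4, with invariant factors (1,1,1,1).

The boundary map ∂_2: C_2 → C_1 sends each 2-simplex [p,q,r] to [q,r] − [p,r] + [p,q]. For instance
  ∂[1,2,3] = [2,3] − [1,3] + [1,2],
  ∂[0,3,4] = [3,4] − [0,4] + [0,3].
This gives a 10×5 integer matrix of rank 5; reducing to Smith normal form yields diagonal entries (1,1,1,1,1).

From H_k ≅ ker(∂_k) / im(∂_{k+1}) we obtain:

  H_0: rank C_0 − rank ∂_1 = 5 − 4 = 1, and the invariant factors of ∂_1 are all 1, so H_0 = Z.
  H_1: rank ker ∂_1 − rank ∂_2 = (10 − 4) − 5 = 1, and the invariant factors of ∂_2 are all 1, so H_1 = Z.
  H_2: rank ker ∂_2 − rank ∂_3 = (5 − 5) − 0 = 0, and there is no ∂_3, so H_2 = 0.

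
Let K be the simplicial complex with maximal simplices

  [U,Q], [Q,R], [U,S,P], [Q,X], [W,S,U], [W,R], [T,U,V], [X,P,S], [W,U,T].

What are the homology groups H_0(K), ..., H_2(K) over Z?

Order the vertices as P < Q < R < S < T < U < V < W < X. Listing each simplex with vertices in this order, K has dimension 2 with simplices:

  0-simplices (9): P, Q, R, S, T, U, V, W, X
  1-simplices (15): PS, PU, PX, QR, QU, QX, RW, SU, SW, SX, TU, TV, TW, UV, UW
  2-simplices (5): PSU, PSX, SUW, TUV, TUW

so the chain groups are C_0 ≅ Z^9, C_1 ≅ Z^15, C_2 ≅ Z^5.

∂_1: C_1 → C_0 maps an edge to its endpoints' difference, ∂[p,q] = q − p.
This gives a 9×15 integer matrix of rank 8; reducing to Smith normal form yields diagonal entries (1,1,1,1,1,1,1,1).

Boundary ∂_2: C_2 → C_1 maps a triangle to the signed sum of its edges. For instance
  ∂TUV = UV − TV + TU,
  ∂PSU = SU − PU + PS.
The 15×5 boundary matrix has rank 5 and Smith normal form diag(1,1,1,1,1).

Now H_k = ker ∂_k / im ∂_{k+1}, so:

  H_0: rank C_0 − rank ∂_1 = 9 − 8 = 1, and the invariant factors of ∂_1 are all 1, so H_0 ≅ Z.
  H_1: rank ker ∂_1 − rank ∂_2 = (15 − 8) − 5 = 2, and the invariant factors of ∂_2 are all 1, so H_1 ≅ Z^2.
  H_2: rank ker ∂_2 − rank ∂_3 = (5 − 5) − 0 = 0, and there is no ∂_3, so H_2 ≅ 0.

H_0 ≅ Z,  H_1 ≅ Z^2,  H_2 = 0.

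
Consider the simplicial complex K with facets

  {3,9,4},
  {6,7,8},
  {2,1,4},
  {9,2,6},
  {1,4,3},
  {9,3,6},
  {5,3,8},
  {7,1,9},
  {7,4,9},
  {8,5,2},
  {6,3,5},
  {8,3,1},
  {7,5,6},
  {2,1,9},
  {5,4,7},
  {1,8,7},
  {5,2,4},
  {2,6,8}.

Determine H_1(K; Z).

Order the vertices as 1 < 2 < 3 < 4 < 5 < 6 < 7 < 8 < 9. Listing each simplex with vertices in this order, K has dimension 2 with simplices:

  0-simplices (9): [1], [2], [3], [4], [5], [6], [7], [8], [9]
  1-simplices (27): (27 of them)
  2-simplices (18): [1,2,4], [1,2,9], [1,3,4], [1,3,8], [1,7,8], [1,7,9], [2,4,5], [2,5,8], [2,6,8], [2,6,9], [3,4,9], [3,5,6], [3,5,8], [3,6,9], [4,5,7], [4,7,9], [5,6,7], [6,7,8]

so the chain groups are C_0 ≅ Z^9, C_1 ≅ Z^27, C_2 ≅ Z^18.

∂_1: C_1 → C_0 is given by ∂[p,q] = [q] − [p].
This gives a 9×27 integer matrix of rank 8; reducing to Smith normal form yields diagonal entries (1,1,1,1,1,1,1,1).

Boundary ∂_2: C_2 → C_1 sends each 2-simplex [p,q,r] to [q,r] − [p,r] + [p,q]. For instance
  ∂[1,3,4] = [3,4] − [1,4] + [1,3],
  ∂[1,7,8] = [7,8] − [1,8] + [1,7].
As a 27×18 matrix over Z this has rank 18, with invariant factors (1,1,1,1,1,1,1,1,1,1,1,1,1,1,1,1,1,2).

Computing H_k = (kernel of ∂_k) / (image of ∂_{k+1}):

  H_1: rank ker ∂_1 − rank ∂_2 = (27 − 8) − 18 = 1, and ∂_2 has invariant factor 2 > 1, so H_1 ≅ Z × Z/2.

H_1 ≅ Z × Z/2.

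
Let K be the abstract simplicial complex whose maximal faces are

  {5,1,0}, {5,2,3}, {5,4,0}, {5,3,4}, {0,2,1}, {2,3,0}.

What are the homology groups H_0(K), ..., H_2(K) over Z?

H_0 ≅ Z,  H_1 ≅ Z,  H_2 = 0.

Order the vertices as 0 < 1 < 2 < 3 < 4 < 5. Listing each simplex with vertices in this order, K has dimension 2 with simplices:

  0-simplices (6): [0], [1], [2], [3], [4], [5]
  1-simplices (12): [0,1], [0,2], [0,3], [0,4], [0,5], [1,2], [1,5], [2,3], [2,5], [3,4], [3,5], [4,5]
  2-simplices (6): [0,1,2], [0,1,5], [0,2,3], [0,4,5], [2,3,5], [3,4,5]

Hence C_0 ≅ Z^6, C_1 ≅ Z^12, C_2 ≅ Z^6.

The boundary map ∂_1: C_1 → C_0 sends each edge [p,q] (with p < q) to q − p.
The resulting 6×12 matrix has rank 5, and its Smith normal form has invariant factors (1,1,1,1,1).

∂_2: C_2 → C_1 acts by ∂[p,q,r] = [q,r] − [p,r] + [p,q]. For instance
  ∂[3,4,5] = [4,5] − [3,5] + [3,4],
  ∂[0,1,5] = [1,5] − [0,5] + [0,1].
The resulting 12×6 matrix has rank 6, and its Smith normal form has invariant factors (1,1,1,1,1,1).

From H_k ≅ ker(∂_k) / im(∂_{k+1}) we obtain:

  H_0: rank C_0 − rank ∂_1 = 6 − 5 = 1, and the invariant factors of ∂_1 are all 1, so H_0 = Z.
  H_1: rank ker ∂_1 − rank ∂_2 = (12 − 5) − 6 = 1, and the invariant factors of ∂_2 are all 1, so H_1 = Z.
  H_2: rank ker ∂_2 − rank ∂_3 = (6 − 6) − 0 = 0, and there is no ∂_3, so H_2 = 0.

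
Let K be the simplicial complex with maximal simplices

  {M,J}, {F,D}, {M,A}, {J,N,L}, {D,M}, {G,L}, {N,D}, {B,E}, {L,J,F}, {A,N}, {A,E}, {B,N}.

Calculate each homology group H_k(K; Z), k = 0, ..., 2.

H_0 = Z,  H_1 = Z^4,  H_2 = 0.

Order the vertices as A < B < D < E < F < G < J < L < M < N. Listing each simplex with vertices in this order, K has dimension 2 with simplices:

  0-simplices (10): A, B, D, E, F, G, J, L, M, N
  1-simplices (15): AE, AM, AN, BE, BN, DF, DM, DN, FJ, FL, GL, JL, JM, JN, LN
  2-simplices (2): FJL, JLN

Hence C_0 ≅ Z^10, C_1 ≅ Z^15, C_2 ≅ Z^2.

Boundary ∂_1: C_1 → C_0 is given by ∂[p,q] = [q] − [p].
The resulting 10×15 matrix has rank 9, and its Smith normal form has invariant factors (1,1,1,1,1,1,1,1,1).

Boundary ∂_2: C_2 → C_1 sends each 2-simplex [p,q,r] to [q,r] − [p,r] + [p,q]. For instance
  ∂JLN = LN − JN + JL,
  ∂FJL = JL − FL + FJ.
This gives a 15×2 integer matrix of rank 2; reducing to Smith normal form yields diagonal entries (1,1).

From H_k ≅ ker(∂_k) / im(∂_{k+1}) we obtain:

  H_0: rank C_0 − rank ∂_1 = 10 − 9 = 1, and the invariant factors of ∂_1 are all 1, so H_0 = Z.
  H_1: rank ker ∂_1 − rank ∂_2 = (15 − 9) − 2 = 4, and the invariant factors of ∂_2 are all 1, so H_1 = Z^4.
  H_2: rank ker ∂_2 − rank ∂_3 = (2 − 2) − 0 = 0, and there is no ∂_3, so H_2 = 0.

As a check, the Euler characteristic is 10 − 15 + 2 = -3, which agrees with 1 − 4 + 0 = -3.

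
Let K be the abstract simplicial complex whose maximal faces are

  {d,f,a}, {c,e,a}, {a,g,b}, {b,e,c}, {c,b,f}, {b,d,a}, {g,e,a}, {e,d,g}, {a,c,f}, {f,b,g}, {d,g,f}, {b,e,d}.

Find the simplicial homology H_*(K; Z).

Take the total order a < b < c < d < e < f < g on the vertex set. Then K (dimension 2) consists of the simplices:

  0-simplices (7): a, b, c, d, e, f, g
  1-simplices (18): ab, ac, ad, ae, af, ag, bc, bd, be, bf, bg, ce, cf, de, df, dg, eg, fg
  2-simplices (12): abd, abg, ace, acf, adf, aeg, bce, bcf, bde, bfg, deg, dfg

giving chain groups C_0 ≅ Z^7, C_1 ≅ Z^18, C_2 ≅ Z^12.

∂_1: C_1 → C_0 sends each edge [p,q] (with p < q) to q − p.
The resulting 7×18 matrix has rank 6, and its Smith normal form has invariant factors (1,1,1,1,1,1).

Boundary ∂_2: C_2 → C_1 maps a triangle to the signed sum of its edges. For instance
  ∂acf = cf − af + ac,
  ∂adf = df − af + ad.
The resulting 18×12 matrix has rank 12, and its Smith normal form has invariant factors (1,1,1,1,1,1,1,1,1,1,1,2).

Computing H_k = (kernel of ∂_k) / (image of ∂_{k+1}):

  H_0: rank C_0 − rank ∂_1 = 7 − 6 = 1, and the invariant factors of ∂_1 are all 1, so H_0 = Z.
  H_1: rank ker ∂_1 − rank ∂_2 = (18 − 6) − 12 = 0, and ∂_2 has invariant factor 2 > 1, so H_1 = Z/2Z.
  H_2: rank ker ∂_2 − rank ∂_3 = (12 − 12) − 0 = 0, and there is no ∂_3, so H_2 = 0.

H_0 ≅ Z,  H_1 ≅ Z/2Z,  H_2 = 0.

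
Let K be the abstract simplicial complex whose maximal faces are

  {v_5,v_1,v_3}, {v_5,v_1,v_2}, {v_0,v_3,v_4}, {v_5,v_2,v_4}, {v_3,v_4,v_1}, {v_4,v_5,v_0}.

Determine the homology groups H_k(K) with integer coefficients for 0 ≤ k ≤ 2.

K has 6 vertices, 12 edges, 6 triangles.
rank ∂_0 = 0, rank ∂_1 = 5 ⇒ b_0 = 6 − 0 − 5 = 1; all invariant factors of ∂_1 are 1 so no torsion. So H_0 ≅ Z.
rank ∂_1 = 5, rank ∂_2 = 6 ⇒ b_1 = 12 − 5 − 6 = 1; all invariant factors of ∂_2 are 1 so no torsion. So H_1 ≅ Z.
rank ∂_2 = 6, rank ∂_3 = 0 ⇒ b_2 = 6 − 6 − 0 = 0. So H_2 ≅ 0.

H_0 = Z,  H_1 = Z,  H_2 = 0.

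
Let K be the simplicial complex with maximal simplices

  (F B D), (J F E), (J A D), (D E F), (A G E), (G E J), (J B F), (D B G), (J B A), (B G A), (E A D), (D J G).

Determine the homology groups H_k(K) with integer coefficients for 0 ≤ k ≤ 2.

H_0 ≅ Z,  H_1 ≅ Z/2,  H_2 = 0.

Take the total order A < B < D < E < F < G < J on the vertex set. Then K (dimension 2) consists of the simplices:

  0-simplices (7): A, B, D, E, F, G, J
  1-simplices (18): AB, AD, AE, AG, AJ, BD, BF, BG, BJ, DE, DF, DG, DJ, EF, EG, EJ, FJ, GJ
  2-simplices (12): ABG, ABJ, ADE, ADJ, AEG, BDF, BDG, BFJ, DEF, DGJ, EFJ, EGJ

Hence C_0 ≅ Z^7, C_1 ≅ Z^18, C_2 ≅ Z^12.

The boundary map ∂_1: C_1 → C_0 sends each edge [p,q] (with p < q) to q − p. For instance
  ∂BD = D − B.
This gives a 7×18 integer matrix of rank 6; reducing to Smith normal form yields diagonal entries (1,1,1,1,1,1).

Boundary ∂_2: C_2 → C_1 acts by ∂[p,q,r] = [q,r] − [p,r] + [p,q]. For instance
  ∂ABG = BG − AG + AB,
  ∂BDF = DF − BF + BD.
This gives a 18×12 integer matrix of rank 12; reducing to Smith normal form yields diagonal entries (1,1,1,1,1,1,1,1,1,1,1,2).

Now H_k = ker ∂_k / im ∂_{k+1}, so:

  H_0: rank C_0 − rank ∂_1 = 7 − 6 = 1, and the invariant factors of ∂_1 are all 1, so H_0 ≅ Z.
  H_1: rank ker ∂_1 − rank ∂_2 = (18 − 6) − 12 = 0, and ∂_2 has invariant factor 2 > 1, so H_1 ≅ Z/2.
  H_2: rank ker ∂_2 − rank ∂_3 = (12 − 12) − 0 = 0, and there is no ∂_3, so H_2 ≅ 0.

As a check, the Euler characteristic is 7 − 18 + 12 = 1, which agrees with 1 − 0 + 0 = 1.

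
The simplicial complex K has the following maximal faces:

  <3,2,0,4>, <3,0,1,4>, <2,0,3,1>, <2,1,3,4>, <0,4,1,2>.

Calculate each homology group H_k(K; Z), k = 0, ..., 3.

We work with the vertex ordering 0 < 1 < 2 < 3 < 4. The simplices of K, each written with vertices in increasing order, are:

  0-simplices (5): [0], [1], [2], [3], [4]
  1-simplices (10): [0,1], [0,2], [0,3], [0,4], [1,2], [1,3], [1,4], [2,3], [2,4], [3,4]
  2-simplices (10): [0,1,2], [0,1,3], [0,1,4], [0,2,3], [0,2,4], [0,3,4], [1,2,3], [1,2,4], [1,3,4], [2,3,4]
  3-simplices (5): [0,1,2,3], [0,1,2,4], [0,1,3,4], [0,2,3,4], [1,2,3,4]

giving chain groups C_0 ≅ Z^5, C_1 ≅ Z^10, C_2 ≅ Z^10, C_3 ≅ Z^5.

∂_1: C_1 → C_0 sends each edge [p,q] (with p < q) to q − p.
The resulting 5×10 matrix has rank 4, and its Smith normal form has invariant factors (1,1,1,1).

The boundary map ∂_2: C_2 → C_1 acts by ∂[p,q,r] = [q,r] − [p,r] + [p,q]. For instance
  ∂[2,3,4] = [3,4] − [2,4] + [2,3],
  ∂[0,3,4] = [3,4] − [0,4] + [0,3].
The resulting 10×10 matrix has rank 6, and its Smith normal form has invariant factors (1,1,1,1,1,1).

∂_3: C_3 → C_2 sends each 3-simplex σ to the alternating sum Σ_i (−1)^i (σ with its i-th vertex removed). For instance
  ∂[0,1,3,4] = [1,3,4] − [0,3,4] + [0,1,4] − [0,1,3],
  ∂[1,2,3,4] = [2,3,4] − [1,3,4] + [1,2,4] − [1,2,3].
The 10×5 boundary matrix has rank 4 and Smith normal form diag(1,1,1,1).

Reading off H_k = ker ∂_k / im ∂_{k+1}:

  H_0: rank C_0 − rank ∂_1 = 5 − 4 = 1, and the invariant factors of ∂_1 are all 1, so H_0 = Z.
  H_1: rank ker ∂_1 − rank ∂_2 = (10 − 4) − 6 = 0, and the invariant factors of ∂_2 are all 1, so H_1 = 0.
  H_2: rank ker ∂_2 − rank ∂_3 = (10 − 6) − 4 = 0, and the invariant factors of ∂_3 are all 1, so H_2 = 0.
  H_3: rank ker ∂_3 − rank ∂_4 = (5 − 4) − 0 = 1, and there is no ∂_4, so H_3 = Z.

(K is a triangulation of the 3-sphere S^3.)

H_0 = Z,  H_1 = 0,  H_2 = 0,  H_3 = Z.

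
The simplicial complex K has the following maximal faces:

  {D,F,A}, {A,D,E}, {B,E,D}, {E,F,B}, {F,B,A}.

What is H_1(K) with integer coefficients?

Fix the vertex order A < B < D < E < F and write every simplex with vertices in increasing order. Then dim K = 2 and the simplices of K are:

  0-simplices (5): A, B, D, E, F
  1-simplices (10): AB, AD, AE, AF, BD, BE, BF, DE, DF, EF
  2-simplices (5): ABF, ADE, ADF, BDE, BEF

so the chain groups are C_0 ≅ Z^5, C_1 ≅ Z^10, C_2 ≅ Z^5.

Boundary ∂_1: C_1 → C_0 sends each edge [p,q] (with p < q) to q − p. For instance
  ∂DE = E − D.
The 5×10 boundary matrix has rank 4 and Smith normal form diag(1,1,1,1).

∂_2: C_2 → C_1 maps a triangle to the signed sum of its edges. For instance
  ∂ADE = DE − AE + AD,
  ∂BEF = EF − BF + BE.
This gives a 10×5 integer matrix of rank 5; reducing to Smith normal form yields diagonal entries (1,1,1,1,1).

Now H_k = ker ∂_k / im ∂_{k+1}, so:

  H_1: rank ker ∂_1 − rank ∂_2 = (10 − 4) − 5 = 1, and the invariant factors of ∂_2 are all 1, so H_1 ≅ Z.

(K is a triangulation of the Möbius band.)

H_1 ≅ Z.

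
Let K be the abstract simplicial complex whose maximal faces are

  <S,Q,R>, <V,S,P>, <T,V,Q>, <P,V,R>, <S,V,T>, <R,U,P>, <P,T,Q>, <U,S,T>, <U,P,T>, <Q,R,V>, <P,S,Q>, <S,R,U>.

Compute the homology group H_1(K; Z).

H_1 ≅ Z_2.

We work with the vertex ordering P < Q < R < S < T < U < V. The simplices of K, each written with vertices in increasing order, are:

  0-simplices (7): P, Q, R, S, T, U, V
  1-simplices (18): PQ, PR, PS, PT, PU, PV, QR, QS, QT, QV, RS, RU, RV, ST, SU, SV, TU, TV
  2-simplices (12): PQS, PQT, PRU, PRV, PSV, PTU, QRS, QRV, QTV, RSU, STU, STV

giving chain groups C_0 ≅ Z^7, C_1 ≅ Z^18, C_2 ≅ Z^12.

Boundary ∂_1: C_1 → C_0 maps an edge to its endpoints' difference, ∂[p,q] = q − p. For instance
  ∂RU = U − R.
As a 7×18 matrix over Z this has rank 6, with invariant factors (1,1,1,1,1,1).

The boundary map ∂_2: C_2 → C_1 acts by ∂[p,q,r] = [q,r] − [p,r] + [p,q]. For instance
  ∂QRS = RS − QS + QR,
  ∂PSV = SV − PV + PS.
This gives a 18×12 integer matrix of rank 12; reducing to Smith normal form yields diagonal entries (1,1,1,1,1,1,1,1,1,1,1,2).

Reading off H_k = ker ∂_k / im ∂_{k+1}:

  H_1: rank ker ∂_1 − rank ∂_2 = (18 − 6) − 12 = 0, and ∂_2 has invariant factor 2 > 1, so H_1 ≅ Z_2.

(K is a triangulation of the real projective plane RP^2.)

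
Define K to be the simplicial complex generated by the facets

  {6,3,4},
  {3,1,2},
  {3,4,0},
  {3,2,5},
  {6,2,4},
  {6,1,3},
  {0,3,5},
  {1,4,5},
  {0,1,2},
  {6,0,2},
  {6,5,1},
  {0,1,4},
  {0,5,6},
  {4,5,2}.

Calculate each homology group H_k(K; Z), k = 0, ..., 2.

Order the vertices as 0 < 1 < 2 < 3 < 4 < 5 < 6. Listing each simplex with vertices in this order, K has dimension 2 with simplices:

  0-simplices (7): [0], [1], [2], [3], [4], [5], [6]
  1-simplices (21): [0,1], [0,2], [0,3], [0,4], [0,5], [0,6], [1,2], [1,3], [1,4], [1,5], [1,6], [2,3], [2,4], [2,5], [2,6], [3,4], [3,5], [3,6], [4,5], [4,6], [5,6]
  2-simplices (14): [0,1,2], [0,1,4], [0,2,6], [0,3,4], [0,3,5], [0,5,6], [1,2,3], [1,3,6], [1,4,5], [1,5,6], [2,3,5], [2,4,5], [2,4,6], [3,4,6]

Hence C_0 ≅ Z^7, C_1 ≅ Z^21, C_2 ≅ Z^14.

Boundary ∂_1: C_1 → C_0 is given by ∂[p,q] = [q] − [p]. For instance
  ∂[1,4] = [4] − [1].
The resulting 7×21 matrix has rank 6, and its Smith normal form has invariant factors (1,1,1,1,1,1).

Boundary ∂_2: C_2 → C_1 acts by ∂[p,q,r] = [q,r] − [p,r] + [p,q]. For instance
  ∂[0,5,6] = [5,6] − [0,6] + [0,5],
  ∂[3,4,6] = [4,6] − [3,6] + [3,4].
The resulting 21×14 matrix has rank 13, and its Smith normal form has invariant factors (1,1,1,1,1,1,1,1,1,1,1,1,1).

Computing H_k = (kernel of ∂_k) / (image of ∂_{k+1}):

  H_0: rank C_0 − rank ∂_1 = 7 − 6 = 1, and the invariant factors of ∂_1 are all 1, so H_0 ≅ Z.
  H_1: rank ker ∂_1 − rank ∂_2 = (21 − 6) − 13 = 2, and the invariant factors of ∂_2 are all 1, so H_1 ≅ Z^2.
  H_2: rank ker ∂_2 − rank ∂_3 = (14 − 13) − 0 = 1, and there is no ∂_3, so H_2 ≅ Z.

(K is a triangulation of the torus T^2.)

H_0 = Z,  H_1 = Z^2,  H_2 = Z.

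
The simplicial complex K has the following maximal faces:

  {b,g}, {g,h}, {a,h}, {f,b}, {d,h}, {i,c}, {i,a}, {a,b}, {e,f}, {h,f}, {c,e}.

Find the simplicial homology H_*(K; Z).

Order the vertices as a < b < c < d < e < f < g < h < i. Listing each simplex with vertices in this order, K has dimension 1 with simplices:

  0-simplices (9): a, b, c, d, e, f, g, h, i
  1-simplices (11): ab, ah, ai, bf, bg, ce, ci, dh, ef, fh, gh

so the chain groups are C_0 ≅ Z^9, C_1 ≅ Z^11.

Boundary ∂_1: C_1 → C_0 maps an edge to its endpoints' difference, ∂[p,q] = q − p.
The 9×11 boundary matrix has rank 8 and Smith normal form diag(1,1,1,1,1,1,1,1).

Computing H_k = (kernel of ∂_k) / (image of ∂_{k+1}):

  H_0: rank C_0 − rank ∂_1 = 9 − 8 = 1, and the invariant factors of ∂_1 are all 1, so H_0 ≅ Z.
  H_1: rank ker ∂_1 − rank ∂_2 = (11 − 8) − 0 = 3, and there is no ∂_2, so H_1 ≅ Z^3.

H_0 ≅ Z,  H_1 ≅ Z^3.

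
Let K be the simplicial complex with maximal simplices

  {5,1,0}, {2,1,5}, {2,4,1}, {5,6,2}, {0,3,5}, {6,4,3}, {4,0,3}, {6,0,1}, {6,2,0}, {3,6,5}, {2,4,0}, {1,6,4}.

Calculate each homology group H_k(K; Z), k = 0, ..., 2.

H_0 = Z,  H_1 = Z/2,  H_2 = 0.

We work with the vertex ordering 0 < 1 < 2 < 3 < 4 < 5 < 6. The simplices of K, each written with vertices in increasing order, are:

  0-simplices (7): [0], [1], [2], [3], [4], [5], [6]
  1-simplices (18): [0,1], [0,2], [0,3], [0,4], [0,5], [0,6], [1,2], [1,4], [1,5], [1,6], [2,4], [2,5], [2,6], [3,4], [3,5], [3,6], [4,6], [5,6]
  2-simplices (12): [0,1,5], [0,1,6], [0,2,4], [0,2,6], [0,3,4], [0,3,5], [1,2,4], [1,2,5], [1,4,6], [2,5,6], [3,4,6], [3,5,6]

giving chain groups C_0 ≅ Z^7, C_1 ≅ Z^18, C_2 ≅ Z^12.

∂_1: C_1 → C_0 maps an edge to its endpoints' difference, ∂[p,q] = q − p.
The 7×18 boundary matrix has rank 6 and Smith normal form diag(1,1,1,1,1,1).

Boundary ∂_2: C_2 → C_1 acts by ∂[p,q,r] = [q,r] − [p,r] + [p,q]. For instance
  ∂[0,3,5] = [3,5] − [0,5] + [0,3],
  ∂[0,1,5] = [1,5] − [0,5] + [0,1].
The 18×12 boundary matrix has rank 12 and Smith normal form diag(1,1,1,1,1,1,1,1,1,1,1,2).

Now H_k = ker ∂_k / im ∂_{k+1}, so:

  H_0: rank C_0 − rank ∂_1 = 7 − 6 = 1, and the invariant factors of ∂_1 are all 1, so H_0 ≅ Z.
  H_1: rank ker ∂_1 − rank ∂_2 = (18 − 6) − 12 = 0, and ∂_2 has invariant factor 2 > 1, so H_1 ≅ Z/2.
  H_2: rank ker ∂_2 − rank ∂_3 = (12 − 12) − 0 = 0, and there is no ∂_3, so H_2 ≅ 0.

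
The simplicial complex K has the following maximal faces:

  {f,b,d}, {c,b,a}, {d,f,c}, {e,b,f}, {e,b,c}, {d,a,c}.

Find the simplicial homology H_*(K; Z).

K has 6 vertices, 12 edges, 6 triangles.
rank ∂_0 = 0, rank ∂_1 = 5 ⇒ b_0 = 6 − 0 − 5 = 1; all invariant factors of ∂_1 are 1 so no torsion. So H_0 ≅ Z.
rank ∂_1 = 5, rank ∂_2 = 6 ⇒ b_1 = 12 − 5 − 6 = 1; all invariant factors of ∂_2 are 1 so no torsion. So H_1 ≅ Z.
rank ∂_2 = 6, rank ∂_3 = 0 ⇒ b_2 = 6 − 6 − 0 = 0. So H_2 ≅ 0.

H_0 = Z,  H_1 = Z,  H_2 = 0.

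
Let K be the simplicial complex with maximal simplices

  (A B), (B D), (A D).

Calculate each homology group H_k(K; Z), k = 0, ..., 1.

H_0 = Z,  H_1 = Z.

Order the vertices as A < B < D. Listing each simplex with vertices in this order, K has dimension 1 with simplices:

  0-simplices (3): A, B, D
  1-simplices (3): AB, AD, BD

Hence C_0 ≅ Z^3, C_1 ≅ Z^3.

The boundary map ∂_1: C_1 → C_0 sends each edge [p,q] (with p < q) to q − p. For instance
  ∂AB = B − A.
This gives a 3×3 integer matrix of rank 2; reducing to Smith normal form yields diagonal entries (1,1).

Reading off H_k = ker ∂_k / im ∂_{k+1}:

  H_0: rank C_0 − rank ∂_1 = 3 − 2 = 1, and the invariant factors of ∂_1 are all 1, so H_0 = Z.
  H_1: rank ker ∂_1 − rank ∂_2 = (3 − 2) − 0 = 1, and there is no ∂_2, so H_1 = Z.

As a check, the Euler characteristic is 3 − 3 = 0, which agrees with 1 − 1 = 0.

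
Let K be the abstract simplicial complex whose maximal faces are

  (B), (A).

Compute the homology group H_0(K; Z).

Order the vertices as A < B. Listing each simplex with vertices in this order, K has dimension 0 with simplices:

  0-simplices (2): A, B

Hence C_0 ≅ Z^2.

Reading off H_k = ker ∂_k / im ∂_{k+1}:

  H_0: rank C_0 − rank ∂_1 = 2 − 0 = 2, and there is no ∂_1, so H_0 ≅ Z^2.

H_0 ≅ Z^2.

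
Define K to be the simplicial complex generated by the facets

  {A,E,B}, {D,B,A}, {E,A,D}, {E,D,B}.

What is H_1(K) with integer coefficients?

H_1 ≅ 0.

We work with the vertex ordering A < B < D < E. The simplices of K, each written with vertices in increasing order, are:

  0-simplices (4): A, B, D, E
  1-simplices (6): AB, AD, AE, BD, BE, DE
  2-simplices (4): ABD, ABE, ADE, BDE

so the chain groups are C_0 ≅ Z^4, C_1 ≅ Z^6, C_2 ≅ Z^4.

∂_1: C_1 → C_0 sends each edge [p,q] (with p < q) to q − p.
This gives a 4×6 integer matrix of rank 3; reducing to Smith normal form yields diagonal entries (1,1,1).

The boundary map ∂_2: C_2 → C_1 sends each 2-simplex [p,q,r] to [q,r] − [p,r] + [p,q]. For instance
  ∂BDE = DE − BE + BD,
  ∂ABE = BE − AE + AB.
The 6×4 boundary matrix has rank 3 and Smith normal form diag(1,1,1).

From H_k ≅ ker(∂_k) / im(∂_{k+1}) we obtain:

  H_1: rank ker ∂_1 − rank ∂_2 = (6 − 3) − 3 = 0, and the invariant factors of ∂_2 are all 1, so H_1 ≅ 0.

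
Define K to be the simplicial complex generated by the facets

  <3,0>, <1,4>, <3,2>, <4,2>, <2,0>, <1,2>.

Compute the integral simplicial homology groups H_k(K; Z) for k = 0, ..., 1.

H_0 ≅ Z,  H_1 ≅ Z^2.

Fix the vertex order 0 < 1 < 2 < 3 < 4 and write every simplex with vertices in increasing order. Then dim K = 1 and the simplices of K are:

  0-simplices (5): [0], [1], [2], [3], [4]
  1-simplices (6): [0,2], [0,3], [1,2], [1,4], [2,3], [2,4]

Hence C_0 ≅ Z^5, C_1 ≅ Z^6.

∂_1: C_1 → C_0 maps an edge to its endpoints' difference, ∂[p,q] = q − p. For instance
  ∂[1,4] = [4] − [1].
As a 5×6 matrix over Z this has rank 4, with invariant factors (1,1,1,1).

From H_k ≅ ker(∂_k) / im(∂_{k+1}) we obtain:

  H_0: rank C_0 − rank ∂_1 = 5 − 4 = 1, and the invariant factors of ∂_1 are all 1, so H_0 ≅ Z.
  H_1: rank ker ∂_1 − rank ∂_2 = (6 − 4) − 0 = 2, and there is no ∂_2, so H_1 ≅ Z^2.

(K is a triangulation of a wedge of 2 circles.)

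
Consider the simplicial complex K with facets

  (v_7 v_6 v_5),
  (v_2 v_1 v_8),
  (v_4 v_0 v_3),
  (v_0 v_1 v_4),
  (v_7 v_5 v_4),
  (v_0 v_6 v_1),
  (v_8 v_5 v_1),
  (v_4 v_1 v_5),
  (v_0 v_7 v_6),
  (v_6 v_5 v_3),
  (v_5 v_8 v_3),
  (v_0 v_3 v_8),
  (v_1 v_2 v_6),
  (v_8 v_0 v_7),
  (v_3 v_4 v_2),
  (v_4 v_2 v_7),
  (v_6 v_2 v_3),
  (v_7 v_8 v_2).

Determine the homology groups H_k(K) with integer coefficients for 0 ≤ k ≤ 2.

H_0 ≅ Z,  H_1 ≅ Z^2,  H_2 ≅ Z.

Take the total order v_0 < v_1 < v_2 < v_3 < v_4 < v_5 < v_6 < v_7 < v_8 on the vertex set. Then K (dimension 2) consists of the simplices:

  0-simplices (9): [v_0], [v_1], [v_2], [v_3], [v_4], [v_5], [v_6], [v_7], [v_8]
  1-simplices (27): (27 of them)
  2-simplices (18): (18 of them)

giving chain groups C_0 ≅ Z^9, C_1 ≅ Z^27, C_2 ≅ Z^18.

∂_1: C_1 → C_0 is given by ∂[p,q] = [q] − [p]. For instance
  ∂[v_2,v_4] = [v_4] − [v_2].
The resulting 9×27 matrix has rank 8, and its Smith normal form has invariant factors (1,1,1,1,1,1,1,1).

∂_2: C_2 → C_1 maps a triangle to the signed sum of its edges. For instance
  ∂[v_1,v_5,v_8] = [v_5,v_8] − [v_1,v_8] + [v_1,v_5],
  ∂[v_0,v_1,v_4] = [v_1,v_4] − [v_0,v_4] + [v_0,v_1].
The 27×18 boundary matrix has rank 17 and Smith normal form diag(1,1,1,1,1,1,1,1,1,1,1,1,1,1,1,1,1).

From H_k ≅ ker(∂_k) / im(∂_{k+1}) we obtain:

  H_0: rank C_0 − rank ∂_1 = 9 − 8 = 1, and the invariant factors of ∂_1 are all 1, so H_0 ≅ Z.
  H_1: rank ker ∂_1 − rank ∂_2 = (27 − 8) − 17 = 2, and the invariant factors of ∂_2 are all 1, so H_1 ≅ Z^2.
  H_2: rank ker ∂_2 − rank ∂_3 = (18 − 17) − 0 = 1, and there is no ∂_3, so H_2 ≅ Z.

As a check, the Euler characteristic is 9 − 27 + 18 = 0, which agrees with 1 − 2 + 1 = 0.
(K is a triangulation of the torus T^2.)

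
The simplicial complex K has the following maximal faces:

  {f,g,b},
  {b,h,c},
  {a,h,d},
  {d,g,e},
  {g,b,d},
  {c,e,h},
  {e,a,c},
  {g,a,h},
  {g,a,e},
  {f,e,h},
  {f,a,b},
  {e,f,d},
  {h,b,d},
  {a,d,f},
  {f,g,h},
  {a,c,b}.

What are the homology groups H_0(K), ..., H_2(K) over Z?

We work with the vertex ordering a < b < c < d < e < f < g < h. The simplices of K, each written with vertices in increasing order, are:

  0-simplices (8): a, b, c, d, e, f, g, h
  1-simplices (24): ab, ac, ad, ae, af, ag, ah, bc, bd, bf, bg, bh, ce, ch, de, df, dg, dh, ef, eg, eh, fg, fh, gh
  2-simplices (16): abc, abf, ace, adf, adh, aeg, agh, bch, bdg, bdh, bfg, ceh, def, deg, efh, fgh

giving chain groups C_0 ≅ Z^8, C_1 ≅ Z^24, C_2 ≅ Z^16.

The boundary map ∂_1: C_1 → C_0 sends each edge [p,q] (with p < q) to q − p. For instance
  ∂gh = h − g.
The resulting 8×24 matrix has rank 7, and its Smith normal form has invariant factors (1,1,1,1,1,1,1).

∂_2: C_2 → C_1 maps a triangle to the signed sum of its edges. For instance
  ∂fgh = gh − fh + fg,
  ∂abc = bc − ac + ab.
As a 24×16 matrix over Z this has rank 15, with invariant factors (1,1,1,1,1,1,1,1,1,1,1,1,1,1,1).

From H_k ≅ ker(∂_k) / im(∂_{k+1}) we obtain:

  H_0: rank C_0 − rank ∂_1 = 8 − 7 = 1, and the invariant factors of ∂_1 are all 1, so H_0 ≅ Z.
  H_1: rank ker ∂_1 − rank ∂_2 = (24 − 7) − 15 = 2, and the invariant factors of ∂_2 are all 1, so H_1 ≅ Z^2.
  H_2: rank ker ∂_2 − rank ∂_3 = (16 − 15) − 0 = 1, and there is no ∂_3, so H_2 ≅ Z.

As a check, the Euler characteristic is 8 − 24 + 16 = 0, which agrees with 1 − 2 + 1 = 0.

H_0 ≅ Z,  H_1 ≅ Z^2,  H_2 ≅ Z.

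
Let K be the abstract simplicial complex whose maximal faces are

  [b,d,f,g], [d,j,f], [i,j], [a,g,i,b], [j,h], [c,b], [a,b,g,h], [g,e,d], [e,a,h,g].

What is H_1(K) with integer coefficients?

Fix the vertex order a < b < c < d < e < f < g < h < i < j and write every simplex with vertices in increasing order. Then dim K = 3 and the simplices of K are:

  0-simplices (10): a, b, c, d, e, f, g, h, i, j
  1-simplices (23): ab, ae, ag, ah, ai, bc, bd, bf, bg, bh, bi, de, df, dg, dj, eg, eh, fg, fj, gh, gi, hj, ij
  2-simplices (16): abg, abh, abi, aeg, aeh, agh, agi, bdf, bdg, bfg, bgh, bgi, deg, dfg, dfj, egh
  3-simplices (4): abgh, abgi, aegh, bdfg

Hence C_0 ≅ Z^10, C_1 ≅ Z^23, C_2 ≅ Z^16, C_3 ≅ Z^4.

∂_1: C_1 → C_0 sends each edge [p,q] (with p < q) to q − p.
The resulting 10×23 matrix has rank 9, and its Smith normal form has invariant factors (1,1,1,1,1,1,1,1,1).

The boundary map ∂_2: C_2 → C_1 sends each 2-simplex [p,q,r] to [q,r] − [p,r] + [p,q]. For instance
  ∂agi = gi − ai + ag,
  ∂dfj = fj − dj + df.
This gives a 23×16 integer matrix of rank 12; reducing to Smith normal form yields diagonal entries (1,1,1,1,1,1,1,1,1,1,1,1).

The boundary map ∂_3: C_3 → C_2 sends each 3-simplex σ to the alternating sum Σ_i (−1)^i (σ with its i-th vertex removed). For instance
  ∂aegh = egh − agh + aeh − aeg,
  ∂abgi = bgi − agi + abi − abg.
As a 16×4 matrix over Z this has rank 4, with invariant factors (1,1,1,1).

Computing H_k = (kernel of ∂_k) / (image of ∂_{k+1}):

  H_1: rank ker ∂_1 − rank ∂_2 = (23 − 9) − 12 = 2, and the invariant factors of ∂_2 are all 1, so H_1 ≅ Z^2.

H_1 ≅ Z^2.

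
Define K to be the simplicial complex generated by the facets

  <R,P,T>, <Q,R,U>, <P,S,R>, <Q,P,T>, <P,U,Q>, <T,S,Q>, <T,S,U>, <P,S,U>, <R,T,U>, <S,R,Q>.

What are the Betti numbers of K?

Fix the vertex order P < Q < R < S < T < U and write every simplex with vertices in increasing order. Then dim K = 2 and the simplices of K are:

  0-simplices (6): P, Q, R, S, T, U
  1-simplices (15): PQ, PR, PS, PT, PU, QR, QS, QT, QU, RS, RT, RU, ST, SU, TU
  2-simplices (10): PQT, PQU, PRS, PRT, PSU, QRS, QRU, QST, RTU, STU

Hence C_0 ≅ Z^6, C_1 ≅ Z^15, C_2 ≅ Z^10.

The boundary map ∂_1: C_1 → C_0 is given by ∂[p,q] = [q] − [p]. For instance
  ∂PS = S − P.
The resulting 6×15 matrix has rank 5, and its Smith normal form has invariant factors (1,1,1,1,1).

The boundary map ∂_2: C_2 → C_1 maps a triangle to the signed sum of its edges. For instance
  ∂STU = TU − SU + ST,
  ∂PRS = RS − PS + PR.
As a 15×10 matrix over Z this has rank 10, with invariant factors (1,1,1,1,1,1,1,1,1,2).

Computing H_k = (kernel of ∂_k) / (image of ∂_{k+1}):

  H_0: rank C_0 − rank ∂_1 = 6 − 5 = 1, and the invariant factors of ∂_1 are all 1, so H_0 ≅ Z.
  H_1: rank ker ∂_1 − rank ∂_2 = (15 − 5) − 10 = 0, and ∂_2 has invariant factor 2 > 1, so H_1 ≅ Z_2.
  H_2: rank ker ∂_2 − rank ∂_3 = (10 − 10) − 0 = 0, and there is no ∂_3, so H_2 ≅ 0.

As a check, the Euler characteristic is 6 − 15 + 10 = 1, which agrees with 1 − 0 + 0 = 1.

Hence the Betti numbers are b_0 = 1, b_1 = 0, b_2 = 0.

b_0 = 1, b_1 = 0, b_2 = 0.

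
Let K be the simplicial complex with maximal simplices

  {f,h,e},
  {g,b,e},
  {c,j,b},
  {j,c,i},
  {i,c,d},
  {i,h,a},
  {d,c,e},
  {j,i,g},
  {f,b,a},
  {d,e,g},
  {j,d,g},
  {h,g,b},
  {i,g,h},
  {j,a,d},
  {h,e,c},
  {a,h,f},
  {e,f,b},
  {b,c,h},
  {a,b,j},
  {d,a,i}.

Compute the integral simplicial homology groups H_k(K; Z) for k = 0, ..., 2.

K has 10 vertices, 30 edges, 20 triangles.
rank ∂_0 = 0, rank ∂_1 = 9 ⇒ b_0 = 10 − 0 − 9 = 1; all invariant factors of ∂_1 are 1 so no torsion. So H_0 ≅ Z.
rank ∂_1 = 9, rank ∂_2 = 20 ⇒ b_1 = 30 − 9 − 20 = 1; ∂_2 has invariant factor(s) [2] giving torsion. So H_1 ≅ Z ⊕ Z/2.
rank ∂_2 = 20, rank ∂_3 = 0 ⇒ b_2 = 20 − 20 − 0 = 0. So H_2 ≅ 0.

H_0 ≅ Z,  H_1 ≅ Z ⊕ Z/2,  H_2 = 0.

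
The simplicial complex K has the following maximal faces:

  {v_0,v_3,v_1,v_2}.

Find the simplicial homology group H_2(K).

H_2 = 0.

Take the total order v_0 < v_1 < v_2 < v_3 on the vertex set. Then K (dimension 3) consists of the simplices:

  0-simplices (4): [v_0], [v_1], [v_2], [v_3]
  1-simplices (6): [v_0,v_1], [v_0,v_2], [v_0,v_3], [v_1,v_2], [v_1,v_3], [v_2,v_3]
  2-simplices (4): [v_0,v_1,v_2], [v_0,v_1,v_3], [v_0,v_2,v_3], [v_1,v_2,v_3]
  3-simplices (1): [v_0,v_1,v_2,v_3]

giving chain groups C_0 ≅ Z^4, C_1 ≅ Z^6, C_2 ≅ Z^4, C_3 ≅ Z^1.

∂_1: C_1 → C_0 maps an edge to its endpoints' difference, ∂[p,q] = q − p. For instance
  ∂[v_2,v_3] = [v_3] − [v_2].
The resulting 4×6 matrix has rank 3, and its Smith normal form has invariant factors (1,1,1).

∂_2: C_2 → C_1 acts by ∂[p,q,r] = [q,r] − [p,r] + [p,q]. For instance
  ∂[v_0,v_1,v_2] = [v_1,v_2] − [v_0,v_2] + [v_0,v_1],
  ∂[v_1,v_2,v_3] = [v_2,v_3] − [v_1,v_3] + [v_1,v_2].
The 6×4 boundary matrix has rank 3 and Smith normal form diag(1,1,1).

The boundary map ∂_3: C_3 → C_2 sends each 3-simplex σ to the alternating sum Σ_i (−1)^i (σ with its i-th vertex removed). For instance
  ∂[v_0,v_1,v_2,v_3] = [v_1,v_2,v_3] − [v_0,v_2,v_3] + [v_0,v_1,v_3] − [v_0,v_1,v_2].
The 4×1 boundary matrix has rank 1 and Smith normal form diag(1).

Computing H_k = (kernel of ∂_k) / (image of ∂_{k+1}):

  H_2: rank ker ∂_2 − rank ∂_3 = (4 − 3) − 1 = 0, and the invariant factors of ∂_3 are all 1, so H_2 ≅ 0.

(K is a triangulation of the 3-simplex.)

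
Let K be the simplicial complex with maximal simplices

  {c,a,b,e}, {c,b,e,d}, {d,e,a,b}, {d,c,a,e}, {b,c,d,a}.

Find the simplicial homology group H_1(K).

Order the vertices as a < b < c < d < e. Listing each simplex with vertices in this order, K has dimension 3 with simplices:

  0-simplices (5): a, b, c, d, e
  1-simplices (10): ab, ac, ad, ae, bc, bd, be, cd, ce, de
  2-simplices (10): abc, abd, abe, acd, ace, ade, bcd, bce, bde, cde
  3-simplices (5): abcd, abce, abde, acde, bcde

Hence C_0 ≅ Z^5, C_1 ≅ Z^10, C_2 ≅ Z^10, C_3 ≅ Z^5.

Boundary ∂_1: C_1 → C_0 sends each edge [p,q] (with p < q) to q − p.
The resulting 5×10 matrix has rank 4, and its Smith normal form has invariant factors (1,1,1,1).

Boundary ∂_2: C_2 → C_1 acts by ∂[p,q,r] = [q,r] − [p,r] + [p,q]. For instance
  ∂bce = ce − be + bc,
  ∂abc = bc − ac + ab.
The resulting 10×10 matrix has rank 6, and its Smith normal form has invariant factors (1,1,1,1,1,1).

∂_3: C_3 → C_2 sends each 3-simplex σ to the alternating sum Σ_i (−1)^i (σ with its i-th vertex removed). For instance
  ∂bcde = cde − bde + bce − bcd,
  ∂abce = bce − ace + abe − abc.
The 10×5 boundary matrix has rank 4 and Smith normal form diag(1,1,1,1).

Reading off H_k = ker ∂_k / im ∂_{k+1}:

  H_1: rank ker ∂_1 − rank ∂_2 = (10 − 4) − 6 = 0, and the invariant factors of ∂_2 are all 1, so H_1 = 0.

(K is a triangulation of the 3-sphere S^3.)

H_1 = 0.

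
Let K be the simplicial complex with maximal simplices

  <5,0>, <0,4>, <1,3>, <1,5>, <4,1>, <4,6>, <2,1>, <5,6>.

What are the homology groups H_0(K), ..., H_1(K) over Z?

H_0 = Z,  H_1 = Z^2.

K has 7 vertices, 8 edges.
rank ∂_0 = 0, rank ∂_1 = 6 ⇒ b_0 = 7 − 0 − 6 = 1; all invariant factors of ∂_1 are 1 so no torsion. So H_0 ≅ Z.
rank ∂_1 = 6, rank ∂_2 = 0 ⇒ b_1 = 8 − 6 − 0 = 2. So H_1 ≅ Z^2.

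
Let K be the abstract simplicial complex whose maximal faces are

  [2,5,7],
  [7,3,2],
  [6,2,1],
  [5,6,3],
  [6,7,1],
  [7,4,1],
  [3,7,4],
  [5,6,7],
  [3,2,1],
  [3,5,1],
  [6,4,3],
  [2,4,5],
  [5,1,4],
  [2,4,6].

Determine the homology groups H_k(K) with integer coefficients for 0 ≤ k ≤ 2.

Take the total order 1 < 2 < 3 < 4 < 5 < 6 < 7 on the vertex set. Then K (dimension 2) consists of the simplices:

  0-simplices (7): [1], [2], [3], [4], [5], [6], [7]
  1-simplices (21): [1,2], [1,3], [1,4], [1,5], [1,6], [1,7], [2,3], [2,4], [2,5], [2,6], [2,7], [3,4], [3,5], [3,6], [3,7], [4,5], [4,6], [4,7], [5,6], [5,7], [6,7]
  2-simplices (14): [1,2,3], [1,2,6], [1,3,5], [1,4,5], [1,4,7], [1,6,7], [2,3,7], [2,4,5], [2,4,6], [2,5,7], [3,4,6], [3,4,7], [3,5,6], [5,6,7]

Hence C_0 ≅ Z^7, C_1 ≅ Z^21, C_2 ≅ Z^14.

∂_1: C_1 → C_0 sends each edge [p,q] (with p < q) to q − p. For instance
  ∂[1,7] = [7] − [1].
This gives a 7×21 integer matrix of rank 6; reducing to Smith normal form yields diagonal entries (1,1,1,1,1,1).

The boundary map ∂_2: C_2 → C_1 sends each 2-simplex [p,q,r] to [q,r] − [p,r] + [p,q]. For instance
  ∂[2,4,5] = [4,5] − [2,5] + [2,4],
  ∂[1,4,7] = [4,7] − [1,7] + [1,4].
The resulting 21×14 matrix has rank 13, and its Smith normal form has invariant factors (1,1,1,1,1,1,1,1,1,1,1,1,1).

Reading off H_k = ker ∂_k / im ∂_{k+1}:

  H_0: rank C_0 − rank ∂_1 = 7 − 6 = 1, and the invariant factors of ∂_1 are all 1, so H_0 ≅ Z.
  H_1: rank ker ∂_1 − rank ∂_2 = (21 − 6) − 13 = 2, and the invariant factors of ∂_2 are all 1, so H_1 ≅ Z^2.
  H_2: rank ker ∂_2 − rank ∂_3 = (14 − 13) − 0 = 1, and there is no ∂_3, so H_2 ≅ Z.

As a check, the Euler characteristic is 7 − 21 + 14 = 0, which agrees with 1 − 2 + 1 = 0.

H_0 ≅ Z,  H_1 ≅ Z^2,  H_2 ≅ Z.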